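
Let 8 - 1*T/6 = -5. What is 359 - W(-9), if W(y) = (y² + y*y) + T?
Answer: 119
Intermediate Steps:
T = 78 (T = 48 - 6*(-5) = 48 + 30 = 78)
W(y) = 78 + 2*y² (W(y) = (y² + y*y) + 78 = (y² + y²) + 78 = 2*y² + 78 = 78 + 2*y²)
359 - W(-9) = 359 - (78 + 2*(-9)²) = 359 - (78 + 2*81) = 359 - (78 + 162) = 359 - 1*240 = 359 - 240 = 119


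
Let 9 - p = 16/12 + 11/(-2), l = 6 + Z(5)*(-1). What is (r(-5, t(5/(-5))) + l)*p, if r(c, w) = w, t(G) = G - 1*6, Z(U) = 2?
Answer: -79/2 ≈ -39.500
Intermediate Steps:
t(G) = -6 + G (t(G) = G - 6 = -6 + G)
l = 4 (l = 6 + 2*(-1) = 6 - 2 = 4)
p = 79/6 (p = 9 - (16/12 + 11/(-2)) = 9 - (16*(1/12) + 11*(-½)) = 9 - (4/3 - 11/2) = 9 - 1*(-25/6) = 9 + 25/6 = 79/6 ≈ 13.167)
(r(-5, t(5/(-5))) + l)*p = ((-6 + 5/(-5)) + 4)*(79/6) = ((-6 + 5*(-⅕)) + 4)*(79/6) = ((-6 - 1) + 4)*(79/6) = (-7 + 4)*(79/6) = -3*79/6 = -79/2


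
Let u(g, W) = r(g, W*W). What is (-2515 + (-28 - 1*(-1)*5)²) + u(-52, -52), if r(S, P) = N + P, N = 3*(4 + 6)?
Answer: 748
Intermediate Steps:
N = 30 (N = 3*10 = 30)
r(S, P) = 30 + P
u(g, W) = 30 + W² (u(g, W) = 30 + W*W = 30 + W²)
(-2515 + (-28 - 1*(-1)*5)²) + u(-52, -52) = (-2515 + (-28 - 1*(-1)*5)²) + (30 + (-52)²) = (-2515 + (-28 + 1*5)²) + (30 + 2704) = (-2515 + (-28 + 5)²) + 2734 = (-2515 + (-23)²) + 2734 = (-2515 + 529) + 2734 = -1986 + 2734 = 748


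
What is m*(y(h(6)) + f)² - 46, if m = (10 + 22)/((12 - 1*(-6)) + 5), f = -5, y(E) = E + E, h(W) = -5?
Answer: 6142/23 ≈ 267.04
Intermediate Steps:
y(E) = 2*E
m = 32/23 (m = 32/((12 + 6) + 5) = 32/(18 + 5) = 32/23 ≈ 1.3913)
m*(y(h(6)) + f)² - 46 = 32*(2*(-5) - 5)²/23 - 46 = 32*(-10 - 5)²/23 - 46 = (32/23)*(-15)² - 46 = (32/23)*225 - 46 = 7200/23 - 46 = 6142/23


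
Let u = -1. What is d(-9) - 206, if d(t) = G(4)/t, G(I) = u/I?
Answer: -7415/36 ≈ -205.97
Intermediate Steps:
G(I) = -1/I
d(t) = -1/(4*t) (d(t) = (-1/4)/t = (-1*¼)/t = -1/(4*t))
d(-9) - 206 = -¼/(-9) - 206 = -¼*(-⅑) - 206 = 1/36 - 206 = -7415/36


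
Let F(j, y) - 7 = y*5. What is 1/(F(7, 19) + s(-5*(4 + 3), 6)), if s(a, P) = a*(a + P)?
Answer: 1/1117 ≈ 0.00089526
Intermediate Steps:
F(j, y) = 7 + 5*y (F(j, y) = 7 + y*5 = 7 + 5*y)
s(a, P) = a*(P + a)
1/(F(7, 19) + s(-5*(4 + 3), 6)) = 1/((7 + 5*19) + (-5*(4 + 3))*(6 - 5*(4 + 3))) = 1/((7 + 95) + (-5*7)*(6 - 5*7)) = 1/(102 - 35*(6 - 35)) = 1/(102 - 35*(-29)) = 1/(102 + 1015) = 1/1117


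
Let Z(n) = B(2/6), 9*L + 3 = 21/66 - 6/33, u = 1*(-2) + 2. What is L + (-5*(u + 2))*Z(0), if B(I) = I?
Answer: -241/66 ≈ -3.6515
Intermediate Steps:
u = 0 (u = -2 + 2 = 0)
L = -7/22 (L = -1/3 + (21/66 - 6/33)/9 = -1/3 + (21*(1/66) - 6*1/33)/9 = -1/3 + (7/22 - 2/11)/9 = -1/3 + (1/9)*(3/22) = -1/3 + 1/66 = -7/22 ≈ -0.31818)
Z(n) = 1/3 (Z(n) = 2/6 = 2*(1/6) = 1/3)
L + (-5*(u + 2))*Z(0) = -7/22 - 5*(0 + 2)*(1/3) = -7/22 - 5*2*(1/3) = -7/22 - 10*1/3 = -7/22 - 10/3 = -241/66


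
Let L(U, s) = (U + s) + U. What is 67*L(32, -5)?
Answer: 3953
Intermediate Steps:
L(U, s) = s + 2*U
67*L(32, -5) = 67*(-5 + 2*32) = 67*(-5 + 64) = 67*59 = 3953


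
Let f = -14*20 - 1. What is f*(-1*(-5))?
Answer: -1405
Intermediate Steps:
f = -281 (f = -280 - 1 = -281)
f*(-1*(-5)) = -(-281)*(-5) = -281*5 = -1405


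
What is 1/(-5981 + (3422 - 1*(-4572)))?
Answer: 1/2013 ≈ 0.00049677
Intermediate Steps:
1/(-5981 + (3422 - 1*(-4572))) = 1/(-5981 + (3422 + 4572)) = 1/(-5981 + 7994) = 1/2013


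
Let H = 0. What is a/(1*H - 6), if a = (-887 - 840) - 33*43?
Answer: 1573/3 ≈ 524.33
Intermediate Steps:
a = -3146 (a = -1727 - 1419 = -3146)
a/(1*H - 6) = -3146/(1*0 - 6) = -3146/(0 - 6) = -3146/(-6) = -3146*(-1/6) = 1573/3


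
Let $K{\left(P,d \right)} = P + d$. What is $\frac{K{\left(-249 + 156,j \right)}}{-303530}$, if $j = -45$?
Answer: $\frac{69}{151765} \approx 0.00045465$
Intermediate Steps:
$\frac{K{\left(-249 + 156,j \right)}}{-303530} = \frac{\left(-249 + 156\right) - 45}{-303530} = \left(-93 - 45\right) \left(- \frac{1}{303530}\right) = \left(-138\right) \left(- \frac{1}{303530}\right) = \frac{69}{151765}$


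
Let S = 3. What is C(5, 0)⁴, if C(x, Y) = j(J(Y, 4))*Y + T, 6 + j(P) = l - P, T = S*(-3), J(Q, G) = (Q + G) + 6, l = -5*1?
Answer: 6561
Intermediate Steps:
l = -5
J(Q, G) = 6 + G + Q (J(Q, G) = (G + Q) + 6 = 6 + G + Q)
T = -9 (T = 3*(-3) = -9)
j(P) = -11 - P (j(P) = -6 + (-5 - P) = -11 - P)
C(x, Y) = -9 + Y*(-21 - Y) (C(x, Y) = (-11 - (6 + 4 + Y))*Y - 9 = (-11 - (10 + Y))*Y - 9 = (-11 + (-10 - Y))*Y - 9 = (-21 - Y)*Y - 9 = Y*(-21 - Y) - 9 = -9 + Y*(-21 - Y))
C(5, 0)⁴ = (-9 - 1*0*(21 + 0))⁴ = (-9 - 1*0*21)⁴ = (-9 + 0)⁴ = (-9)⁴ = 6561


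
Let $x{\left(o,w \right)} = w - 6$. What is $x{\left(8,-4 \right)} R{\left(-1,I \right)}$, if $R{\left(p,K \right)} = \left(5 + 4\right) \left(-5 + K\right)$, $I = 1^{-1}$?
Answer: $360$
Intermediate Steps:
$I = 1$
$x{\left(o,w \right)} = -6 + w$
$R{\left(p,K \right)} = -45 + 9 K$ ($R{\left(p,K \right)} = 9 \left(-5 + K\right) = -45 + 9 K$)
$x{\left(8,-4 \right)} R{\left(-1,I \right)} = \left(-6 - 4\right) \left(-45 + 9 \cdot 1\right) = - 10 \left(-45 + 9\right) = \left(-10\right) \left(-36\right) = 360$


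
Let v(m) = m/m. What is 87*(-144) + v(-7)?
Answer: -12527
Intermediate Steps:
v(m) = 1
87*(-144) + v(-7) = 87*(-144) + 1 = -12528 + 1 = -12527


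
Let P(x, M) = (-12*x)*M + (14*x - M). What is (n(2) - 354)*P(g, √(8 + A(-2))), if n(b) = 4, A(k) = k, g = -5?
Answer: 24500 - 20650*√6 ≈ -26082.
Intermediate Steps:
P(x, M) = -M + 14*x - 12*M*x (P(x, M) = -12*M*x + (-M + 14*x) = -M + 14*x - 12*M*x)
(n(2) - 354)*P(g, √(8 + A(-2))) = (4 - 354)*(-√(8 - 2) + 14*(-5) - 12*√(8 - 2)*(-5)) = -350*(-√6 - 70 - 12*√6*(-5)) = -350*(-√6 - 70 + 60*√6) = -350*(-70 + 59*√6) = 24500 - 20650*√6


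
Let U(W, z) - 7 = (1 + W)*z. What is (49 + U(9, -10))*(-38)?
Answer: 1672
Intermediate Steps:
U(W, z) = 7 + z*(1 + W) (U(W, z) = 7 + (1 + W)*z = 7 + z*(1 + W))
(49 + U(9, -10))*(-38) = (49 + (7 - 10 + 9*(-10)))*(-38) = (49 + (7 - 10 - 90))*(-38) = (49 - 93)*(-38) = -44*(-38) = 1672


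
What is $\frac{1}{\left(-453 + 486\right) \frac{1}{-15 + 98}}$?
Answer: $\frac{83}{33} \approx 2.5152$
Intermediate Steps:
$\frac{1}{\left(-453 + 486\right) \frac{1}{-15 + 98}} = \frac{1}{33 \cdot \frac{1}{83}} = \frac{1}{\frac{33}{83}} = \frac{83}{33}$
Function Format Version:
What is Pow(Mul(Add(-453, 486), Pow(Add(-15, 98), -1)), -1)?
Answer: Rational(83, 33) ≈ 2.5152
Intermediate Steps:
Pow(Mul(Add(-453, 486), Pow(Add(-15, 98), -1)), -1) = Pow(Mul(33, Pow(83, -1)), -1) = Pow(Mul(33, Rational(1, 83)), -1) = Pow(Rational(33, 83), -1) = Rational(83, 33)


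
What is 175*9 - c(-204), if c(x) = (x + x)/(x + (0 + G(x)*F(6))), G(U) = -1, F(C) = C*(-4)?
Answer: 23591/15 ≈ 1572.7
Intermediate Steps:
F(C) = -4*C
c(x) = 2*x/(24 + x) (c(x) = (x + x)/(x + (0 - (-4)*6)) = (2*x)/(x + (0 - 1*(-24))) = (2*x)/(x + (0 + 24)) = (2*x)/(x + 24) = (2*x)/(24 + x) = 2*x/(24 + x))
175*9 - c(-204) = 175*9 - 2*(-204)/(24 - 204) = 1575 - 2*(-204)/(-180) = 1575 - 2*(-204)*(-1)/180 = 1575 - 1*34/15 = 1575 - 34/15 = 23591/15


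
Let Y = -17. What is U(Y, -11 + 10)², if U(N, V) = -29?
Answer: 841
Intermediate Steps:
U(Y, -11 + 10)² = (-29)² = 841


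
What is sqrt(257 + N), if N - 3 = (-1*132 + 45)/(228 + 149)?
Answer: sqrt(43901)/13 ≈ 16.117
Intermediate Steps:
N = 36/13 (N = 3 + (-1*132 + 45)/(228 + 149) = 3 + (-132 + 45)/377 = 3 - 87*1/377 = 3 - 3/13 = 36/13 ≈ 2.7692)
sqrt(257 + N) = sqrt(257 + 36/13) = sqrt(3377/13) = sqrt(43901)/13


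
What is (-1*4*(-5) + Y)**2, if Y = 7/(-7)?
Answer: 361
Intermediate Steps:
Y = -1 (Y = 7*(-1/7) = -1)
(-1*4*(-5) + Y)**2 = (-1*4*(-5) - 1)**2 = (-4*(-5) - 1)**2 = (20 - 1)**2 = 19**2 = 361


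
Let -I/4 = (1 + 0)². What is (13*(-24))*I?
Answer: 1248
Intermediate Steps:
I = -4 (I = -4*(1 + 0)² = -4*1² = -4*1 = -4)
(13*(-24))*I = (13*(-24))*(-4) = -312*(-4) = 1248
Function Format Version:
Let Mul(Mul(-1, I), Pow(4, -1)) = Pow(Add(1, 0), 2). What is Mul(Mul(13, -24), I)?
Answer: 1248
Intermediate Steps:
I = -4 (I = Mul(-4, Pow(Add(1, 0), 2)) = Mul(-4, Pow(1, 2)) = Mul(-4, 1) = -4)
Mul(Mul(13, -24), I) = Mul(Mul(13, -24), -4) = Mul(-312, -4) = 1248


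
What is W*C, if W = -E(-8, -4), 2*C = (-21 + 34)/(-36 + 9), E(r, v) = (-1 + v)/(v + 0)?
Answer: 65/216 ≈ 0.30093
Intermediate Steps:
E(r, v) = (-1 + v)/v
C = -13/54 (C = ((-21 + 34)/(-36 + 9))/2 = (13/(-27))/2 = (13*(-1/27))/2 = (½)*(-13/27) = -13/54 ≈ -0.24074)
W = -5/4 (W = -(-1 - 4)/(-4) = -(-1)*(-5)/4 = -1*5/4 = -5/4 ≈ -1.2500)
W*C = -5/4*(-13/54) = 65/216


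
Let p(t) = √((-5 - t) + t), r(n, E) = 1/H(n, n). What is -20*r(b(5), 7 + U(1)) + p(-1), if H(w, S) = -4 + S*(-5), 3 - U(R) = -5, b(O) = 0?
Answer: 5 + I*√5 ≈ 5.0 + 2.2361*I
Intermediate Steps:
U(R) = 8 (U(R) = 3 - 1*(-5) = 3 + 5 = 8)
H(w, S) = -4 - 5*S
r(n, E) = 1/(-4 - 5*n)
p(t) = I*√5 (p(t) = √(-5) = I*√5)
-20*r(b(5), 7 + U(1)) + p(-1) = -(-20)/(4 + 5*0) + I*√5 = -(-20)/(4 + 0) + I*√5 = -(-20)/4 + I*√5 = -20*(-¼) + I*√5 = 5 + I*√5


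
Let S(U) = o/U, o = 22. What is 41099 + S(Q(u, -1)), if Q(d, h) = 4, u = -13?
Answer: 82209/2 ≈ 41105.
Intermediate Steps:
S(U) = 22/U
41099 + S(Q(u, -1)) = 41099 + 22/4 = 41099 + 22*(1/4) = 41099 + 11/2 = 82209/2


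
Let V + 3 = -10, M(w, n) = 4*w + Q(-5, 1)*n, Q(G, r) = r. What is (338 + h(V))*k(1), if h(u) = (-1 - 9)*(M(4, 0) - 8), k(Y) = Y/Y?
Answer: 258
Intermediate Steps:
k(Y) = 1
M(w, n) = n + 4*w (M(w, n) = 4*w + 1*n = 4*w + n = n + 4*w)
V = -13 (V = -3 - 10 = -13)
h(u) = -80 (h(u) = (-1 - 9)*((0 + 4*4) - 8) = -10*((0 + 16) - 8) = -10*(16 - 8) = -10*8 = -80)
(338 + h(V))*k(1) = (338 - 80)*1 = 258*1 = 258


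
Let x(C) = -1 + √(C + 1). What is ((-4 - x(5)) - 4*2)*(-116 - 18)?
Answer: 1474 + 134*√6 ≈ 1802.2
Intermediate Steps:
x(C) = -1 + √(1 + C)
((-4 - x(5)) - 4*2)*(-116 - 18) = ((-4 - (-1 + √(1 + 5))) - 4*2)*(-116 - 18) = ((-4 - (-1 + √6)) - 8)*(-134) = ((-4 + (1 - √6)) - 8)*(-134) = ((-3 - √6) - 8)*(-134) = (-11 - √6)*(-134) = 1474 + 134*√6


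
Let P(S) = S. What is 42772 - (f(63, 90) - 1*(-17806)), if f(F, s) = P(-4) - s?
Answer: 25060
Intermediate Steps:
f(F, s) = -4 - s
42772 - (f(63, 90) - 1*(-17806)) = 42772 - ((-4 - 1*90) - 1*(-17806)) = 42772 - ((-4 - 90) + 17806) = 42772 - (-94 + 17806) = 42772 - 1*17712 = 42772 - 17712 = 25060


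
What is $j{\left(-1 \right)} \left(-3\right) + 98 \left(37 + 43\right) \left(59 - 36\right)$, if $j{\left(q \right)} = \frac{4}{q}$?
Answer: $180332$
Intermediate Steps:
$j{\left(-1 \right)} \left(-3\right) + 98 \left(37 + 43\right) \left(59 - 36\right) = \frac{4}{-1} \left(-3\right) + 98 \left(37 + 43\right) \left(59 - 36\right) = 4 \left(-1\right) \left(-3\right) + 98 \cdot 80 \cdot 23 = \left(-4\right) \left(-3\right) + 98 \cdot 1840 = 12 + 180320 = 180332$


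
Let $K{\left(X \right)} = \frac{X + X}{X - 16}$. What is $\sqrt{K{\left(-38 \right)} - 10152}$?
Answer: $\frac{i \sqrt{822198}}{9} \approx 100.75 i$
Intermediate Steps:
$K{\left(X \right)} = \frac{2 X}{-16 + X}$
$\sqrt{K{\left(-38 \right)} - 10152} = \sqrt{2 \left(-38\right) \frac{1}{-16 - 38} - 10152} = \sqrt{2 \left(-38\right) \frac{1}{-54} - 10152} = \sqrt{2 \left(-38\right) \left(- \frac{1}{54}\right) - 10152} = \sqrt{\frac{38}{27} - 10152} = \sqrt{- \frac{274066}{27}} = \frac{i \sqrt{822198}}{9}$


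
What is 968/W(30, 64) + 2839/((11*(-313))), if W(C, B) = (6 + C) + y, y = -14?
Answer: 148653/3443 ≈ 43.175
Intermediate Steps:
W(C, B) = -8 + C (W(C, B) = (6 + C) - 14 = -8 + C)
968/W(30, 64) + 2839/((11*(-313))) = 968/(-8 + 30) + 2839/((11*(-313))) = 968/22 + 2839/(-3443) = 968*(1/22) + 2839*(-1/3443) = 44 - 2839/3443 = 148653/3443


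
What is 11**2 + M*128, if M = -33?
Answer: -4103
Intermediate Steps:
11**2 + M*128 = 11**2 - 33*128 = 121 - 4224 = -4103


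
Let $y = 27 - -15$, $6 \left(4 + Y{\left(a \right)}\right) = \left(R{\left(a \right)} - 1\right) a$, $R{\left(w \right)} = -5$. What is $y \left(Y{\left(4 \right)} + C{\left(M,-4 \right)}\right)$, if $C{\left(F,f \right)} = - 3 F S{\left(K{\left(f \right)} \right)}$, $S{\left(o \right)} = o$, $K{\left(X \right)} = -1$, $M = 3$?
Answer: $42$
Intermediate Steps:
$Y{\left(a \right)} = -4 - a$ ($Y{\left(a \right)} = -4 + \frac{\left(-5 - 1\right) a}{6} = -4 + \frac{\left(-6\right) a}{6} = -4 - a$)
$C{\left(F,f \right)} = 3 F$ ($C{\left(F,f \right)} = - 3 F \left(-1\right) = 3 F$)
$y = 42$ ($y = 27 + 15 = 42$)
$y \left(Y{\left(4 \right)} + C{\left(M,-4 \right)}\right) = 42 \left(\left(-4 - 4\right) + 3 \cdot 3\right) = 42 \left(\left(-4 - 4\right) + 9\right) = 42 \left(-8 + 9\right) = 42 \cdot 1 = 42$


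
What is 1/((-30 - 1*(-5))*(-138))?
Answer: 1/3450 ≈ 0.00028986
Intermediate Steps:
1/((-30 - 1*(-5))*(-138)) = 1/((-30 + 5)*(-138)) = 1/(-25*(-138)) = 1/3450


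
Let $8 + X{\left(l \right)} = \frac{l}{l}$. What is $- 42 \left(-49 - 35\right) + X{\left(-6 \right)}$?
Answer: $3521$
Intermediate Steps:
$X{\left(l \right)} = -7$ ($X{\left(l \right)} = -8 + \frac{l}{l} = -8 + 1 = -7$)
$- 42 \left(-49 - 35\right) + X{\left(-6 \right)} = - 42 \left(-49 - 35\right) - 7 = \left(-42\right) \left(-84\right) - 7 = 3528 - 7 = 3521$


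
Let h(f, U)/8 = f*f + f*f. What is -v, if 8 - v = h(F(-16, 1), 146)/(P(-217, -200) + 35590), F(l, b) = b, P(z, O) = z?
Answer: -282968/35373 ≈ -7.9995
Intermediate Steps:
h(f, U) = 16*f**2 (h(f, U) = 8*(f*f + f*f) = 8*(f**2 + f**2) = 8*(2*f**2) = 16*f**2)
v = 282968/35373 (v = 8 - 16*1**2/(-217 + 35590) = 8 - 16*1/35373 = 8 - 16/35373 = 282968/35373 ≈ 7.9995)
-v = -1*282968/35373 = -282968/35373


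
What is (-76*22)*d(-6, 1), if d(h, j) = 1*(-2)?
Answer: 3344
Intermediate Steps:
d(h, j) = -2
(-76*22)*d(-6, 1) = -76*22*(-2) = -1672*(-2) = 3344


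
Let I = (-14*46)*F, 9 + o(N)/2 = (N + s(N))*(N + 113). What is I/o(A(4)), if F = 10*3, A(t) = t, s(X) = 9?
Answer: -115/18 ≈ -6.3889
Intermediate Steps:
F = 30
o(N) = -18 + 2*(9 + N)*(113 + N) (o(N) = -18 + 2*((N + 9)*(N + 113)) = -18 + 2*((9 + N)*(113 + N)) = -18 + 2*(9 + N)*(113 + N))
I = -19320 (I = -14*46*30 = -644*30 = -19320)
I/o(A(4)) = -19320/(2016 + 2*4² + 244*4) = -19320/(2016 + 2*16 + 976) = -19320/(2016 + 32 + 976) = -19320/3024 = -19320*1/3024 = -115/18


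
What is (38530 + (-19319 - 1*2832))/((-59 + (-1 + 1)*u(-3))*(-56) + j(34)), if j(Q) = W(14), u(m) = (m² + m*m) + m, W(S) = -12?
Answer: 16379/3292 ≈ 4.9754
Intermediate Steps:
u(m) = m + 2*m² (u(m) = (m² + m²) + m = 2*m² + m = m + 2*m²)
j(Q) = -12
(38530 + (-19319 - 1*2832))/((-59 + (-1 + 1)*u(-3))*(-56) + j(34)) = (38530 + (-19319 - 1*2832))/((-59 + (-1 + 1)*(-3*(1 + 2*(-3))))*(-56) - 12) = (38530 + (-19319 - 2832))/((-59 + 0*(-3*(1 - 6)))*(-56) - 12) = (38530 - 22151)/((-59 + 0*(-3*(-5)))*(-56) - 12) = 16379/((-59 + 0*15)*(-56) - 12) = 16379/((-59 + 0)*(-56) - 12) = 16379/(-59*(-56) - 12) = 16379/(3304 - 12) = 16379/3292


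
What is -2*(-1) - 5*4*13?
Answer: -258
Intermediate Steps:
-2*(-1) - 5*4*13 = 2 - 20*13 = 2 - 260 = -258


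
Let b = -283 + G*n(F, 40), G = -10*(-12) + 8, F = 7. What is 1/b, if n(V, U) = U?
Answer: 1/4837 ≈ 0.00020674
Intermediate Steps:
G = 128 (G = 120 + 8 = 128)
b = 4837 (b = -283 + 128*40 = -283 + 5120 = 4837)
1/b = 1/4837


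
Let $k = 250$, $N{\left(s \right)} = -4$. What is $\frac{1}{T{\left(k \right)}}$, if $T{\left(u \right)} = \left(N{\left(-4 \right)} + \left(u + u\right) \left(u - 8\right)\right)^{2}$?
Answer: $\frac{1}{14640032016} \approx 6.8306 \cdot 10^{-11}$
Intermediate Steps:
$T{\left(u \right)} = \left(-4 + 2 u \left(-8 + u\right)\right)^{2}$ ($T{\left(u \right)} = \left(-4 + \left(u + u\right) \left(u - 8\right)\right)^{2} = \left(-4 + 2 u \left(-8 + u\right)\right)^{2}$)
$\frac{1}{T{\left(k \right)}} = \frac{1}{4 \left(2 - 250^{2} + 8 \cdot 250\right)^{2}} = \frac{1}{4 \left(2 - 62500 + 2000\right)^{2}} = \frac{1}{4 \left(-60498\right)^{2}} = \frac{1}{4 \cdot 3660008004} = \frac{1}{14640032016}$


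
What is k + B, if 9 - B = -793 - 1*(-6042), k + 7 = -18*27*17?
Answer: -13509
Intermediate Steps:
k = -8269 (k = -7 - 18*27*17 = -7 - 486*17 = -7 - 8262 = -8269)
B = -5240 (B = 9 - (-793 - 1*(-6042)) = 9 - (-793 + 6042) = 9 - 1*5249 = 9 - 5249 = -5240)
k + B = -8269 - 5240 = -13509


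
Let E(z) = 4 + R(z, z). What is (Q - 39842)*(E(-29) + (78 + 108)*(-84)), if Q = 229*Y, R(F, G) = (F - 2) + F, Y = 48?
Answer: 452368000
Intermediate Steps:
R(F, G) = -2 + 2*F (R(F, G) = (-2 + F) + F = -2 + 2*F)
Q = 10992 (Q = 229*48 = 10992)
E(z) = 2 + 2*z (E(z) = 4 + (-2 + 2*z) = 2 + 2*z)
(Q - 39842)*(E(-29) + (78 + 108)*(-84)) = (10992 - 39842)*((2 + 2*(-29)) + (78 + 108)*(-84)) = -28850*((2 - 58) + 186*(-84)) = -28850*(-56 - 15624) = -28850*(-15680) = 452368000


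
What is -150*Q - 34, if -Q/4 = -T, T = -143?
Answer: 85766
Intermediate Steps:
Q = -572 (Q = -(-4)*(-143) = -4*143 = -572)
-150*Q - 34 = -150*(-572) - 34 = 85800 - 34 = 85766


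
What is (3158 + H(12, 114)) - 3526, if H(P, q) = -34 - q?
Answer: -516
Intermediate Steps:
(3158 + H(12, 114)) - 3526 = (3158 + (-34 - 1*114)) - 3526 = (3158 + (-34 - 114)) - 3526 = (3158 - 148) - 3526 = 3010 - 3526 = -516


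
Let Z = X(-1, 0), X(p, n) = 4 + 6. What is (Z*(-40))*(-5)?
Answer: 2000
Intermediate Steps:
X(p, n) = 10
Z = 10
(Z*(-40))*(-5) = (10*(-40))*(-5) = -400*(-5) = 2000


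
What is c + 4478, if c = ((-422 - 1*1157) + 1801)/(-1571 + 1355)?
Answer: 161171/36 ≈ 4477.0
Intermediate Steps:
c = -37/36 (c = ((-422 - 1157) + 1801)/(-216) = (-1579 + 1801)*(-1/216) = 222*(-1/216) = -37/36 ≈ -1.0278)
c + 4478 = -37/36 + 4478 = 161171/36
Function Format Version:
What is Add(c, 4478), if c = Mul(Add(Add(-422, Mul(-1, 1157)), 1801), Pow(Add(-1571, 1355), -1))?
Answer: Rational(161171, 36) ≈ 4477.0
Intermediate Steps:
c = Rational(-37, 36) (c = Mul(Add(Add(-422, -1157), 1801), Pow(-216, -1)) = Mul(Add(-1579, 1801), Rational(-1, 216)) = Mul(222, Rational(-1, 216)) = Rational(-37, 36) ≈ -1.0278)
Add(c, 4478) = Add(Rational(-37, 36), 4478) = Rational(161171, 36)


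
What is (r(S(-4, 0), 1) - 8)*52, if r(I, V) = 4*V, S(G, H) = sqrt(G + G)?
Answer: -208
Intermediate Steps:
S(G, H) = sqrt(2)*sqrt(G) (S(G, H) = sqrt(2*G) = sqrt(2)*sqrt(G))
(r(S(-4, 0), 1) - 8)*52 = (4*1 - 8)*52 = (4 - 8)*52 = -4*52 = -208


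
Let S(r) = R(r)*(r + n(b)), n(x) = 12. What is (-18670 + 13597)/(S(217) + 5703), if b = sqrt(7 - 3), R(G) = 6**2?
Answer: -1691/4649 ≈ -0.36373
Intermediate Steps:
R(G) = 36
b = 2 (b = sqrt(4) = 2)
S(r) = 432 + 36*r (S(r) = 36*(r + 12) = 36*(12 + r) = 432 + 36*r)
(-18670 + 13597)/(S(217) + 5703) = (-18670 + 13597)/((432 + 36*217) + 5703) = -5073/((432 + 7812) + 5703) = -5073/(8244 + 5703) = -5073/13947 = -5073*1/13947 = -1691/4649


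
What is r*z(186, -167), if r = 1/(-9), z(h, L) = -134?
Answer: 134/9 ≈ 14.889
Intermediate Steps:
r = -1/9 ≈ -0.11111
r*z(186, -167) = -1/9*(-134) = 134/9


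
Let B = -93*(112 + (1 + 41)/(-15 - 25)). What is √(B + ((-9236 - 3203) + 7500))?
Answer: I*√1525735/10 ≈ 123.52*I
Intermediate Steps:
B = -206367/20 (B = -93*(112 + 42/(-40)) = -93*(112 + 42*(-1/40)) = -93*(112 - 21/20) = -93*2219/20 = -206367/20 ≈ -10318.)
√(B + ((-9236 - 3203) + 7500)) = √(-206367/20 + ((-9236 - 3203) + 7500)) = √(-206367/20 + (-12439 + 7500)) = √(-206367/20 - 4939) = √(-305147/20) = I*√1525735/10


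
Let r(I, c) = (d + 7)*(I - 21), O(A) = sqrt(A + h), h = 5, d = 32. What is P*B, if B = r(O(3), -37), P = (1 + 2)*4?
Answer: -9828 + 936*sqrt(2) ≈ -8504.3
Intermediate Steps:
O(A) = sqrt(5 + A) (O(A) = sqrt(A + 5) = sqrt(5 + A))
r(I, c) = -819 + 39*I (r(I, c) = (32 + 7)*(I - 21) = 39*(-21 + I) = -819 + 39*I)
P = 12 (P = 3*4 = 12)
B = -819 + 78*sqrt(2) (B = -819 + 39*sqrt(5 + 3) = -819 + 39*sqrt(8) = -819 + 39*(2*sqrt(2)) = -819 + 78*sqrt(2) ≈ -708.69)
P*B = 12*(-819 + 78*sqrt(2)) = -9828 + 936*sqrt(2)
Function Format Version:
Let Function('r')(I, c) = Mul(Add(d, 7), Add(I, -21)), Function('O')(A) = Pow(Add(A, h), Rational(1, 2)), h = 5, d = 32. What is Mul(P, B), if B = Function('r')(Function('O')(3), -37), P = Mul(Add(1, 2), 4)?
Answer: Add(-9828, Mul(936, Pow(2, Rational(1, 2)))) ≈ -8504.3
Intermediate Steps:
Function('O')(A) = Pow(Add(5, A), Rational(1, 2)) (Function('O')(A) = Pow(Add(A, 5), Rational(1, 2)) = Pow(Add(5, A), Rational(1, 2)))
Function('r')(I, c) = Add(-819, Mul(39, I)) (Function('r')(I, c) = Mul(Add(32, 7), Add(I, -21)) = Mul(39, Add(-21, I)) = Add(-819, Mul(39, I)))
P = 12 (P = Mul(3, 4) = 12)
B = Add(-819, Mul(78, Pow(2, Rational(1, 2)))) (B = Add(-819, Mul(39, Pow(Add(5, 3), Rational(1, 2)))) = Add(-819, Mul(39, Pow(8, Rational(1, 2)))) = Add(-819, Mul(39, Mul(2, Pow(2, Rational(1, 2))))) = Add(-819, Mul(78, Pow(2, Rational(1, 2)))) ≈ -708.69)
Mul(P, B) = Mul(12, Add(-819, Mul(78, Pow(2, Rational(1, 2))))) = Add(-9828, Mul(936, Pow(2, Rational(1, 2))))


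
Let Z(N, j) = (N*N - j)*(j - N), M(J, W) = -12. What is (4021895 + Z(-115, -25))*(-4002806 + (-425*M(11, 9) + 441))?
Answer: -20843318629675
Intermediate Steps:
Z(N, j) = (j - N)*(N**2 - j) (Z(N, j) = (N**2 - j)*(j - N) = (j - N)*(N**2 - j))
(4021895 + Z(-115, -25))*(-4002806 + (-425*M(11, 9) + 441)) = (4021895 + (-1*(-115)**3 - 1*(-25)**2 - 115*(-25) - 25*(-115)**2))*(-4002806 + (-425*(-12) + 441)) = (4021895 + (-1*(-1520875) - 1*625 + 2875 - 25*13225))*(-4002806 + (5100 + 441)) = (4021895 + (1520875 - 625 + 2875 - 330625))*(-4002806 + 5541) = (4021895 + 1192500)*(-3997265) = 5214395*(-3997265) = -20843318629675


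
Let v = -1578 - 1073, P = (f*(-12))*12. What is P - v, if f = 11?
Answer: 1067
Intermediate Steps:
P = -1584 (P = (11*(-12))*12 = -132*12 = -1584)
v = -2651
P - v = -1584 - 1*(-2651) = -1584 + 2651 = 1067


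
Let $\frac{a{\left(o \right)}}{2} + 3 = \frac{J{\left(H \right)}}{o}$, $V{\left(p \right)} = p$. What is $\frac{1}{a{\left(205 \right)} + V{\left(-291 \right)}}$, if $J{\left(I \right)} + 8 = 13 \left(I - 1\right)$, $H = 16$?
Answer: $- \frac{205}{60511} \approx -0.0033878$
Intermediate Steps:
$J{\left(I \right)} = -21 + 13 I$ ($J{\left(I \right)} = -8 + 13 \left(I - 1\right) = -8 + 13 \left(-1 + I\right) = -8 + \left(-13 + 13 I\right) = -21 + 13 I$)
$a{\left(o \right)} = -6 + \frac{374}{o}$ ($a{\left(o \right)} = -6 + 2 \frac{-21 + 13 \cdot 16}{o} = -6 + 2 \frac{-21 + 208}{o} = -6 + 2 \frac{187}{o} = -6 + \frac{374}{o}$)
$\frac{1}{a{\left(205 \right)} + V{\left(-291 \right)}} = \frac{1}{\left(-6 + \frac{374}{205}\right) - 291} = \frac{1}{- \frac{856}{205} - 291} = \frac{1}{- \frac{60511}{205}} = - \frac{205}{60511}$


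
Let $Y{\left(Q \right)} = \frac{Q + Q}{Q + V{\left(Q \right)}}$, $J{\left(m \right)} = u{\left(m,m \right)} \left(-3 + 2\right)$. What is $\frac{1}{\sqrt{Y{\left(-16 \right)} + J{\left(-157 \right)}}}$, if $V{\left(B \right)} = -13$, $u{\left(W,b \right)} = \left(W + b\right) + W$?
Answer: $\frac{\sqrt{397039}}{13691} \approx 0.046024$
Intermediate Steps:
$u{\left(W,b \right)} = b + 2 W$
$J{\left(m \right)} = - 3 m$ ($J{\left(m \right)} = \left(m + 2 m\right) \left(-3 + 2\right) = 3 m \left(-1\right) = - 3 m$)
$Y{\left(Q \right)} = \frac{2 Q}{-13 + Q}$ ($Y{\left(Q \right)} = \frac{Q + Q}{Q - 13} = \frac{2 Q}{-13 + Q}$)
$\frac{1}{\sqrt{Y{\left(-16 \right)} + J{\left(-157 \right)}}} = \frac{1}{\sqrt{2 \left(-16\right) \frac{1}{-13 - 16} - -471}} = \frac{1}{\sqrt{2 \left(-16\right) \frac{1}{-29} + 471}} = \frac{1}{\sqrt{2 \left(-16\right) \left(- \frac{1}{29}\right) + 471}} = \frac{1}{\sqrt{\frac{32}{29} + 471}} = \frac{1}{\sqrt{\frac{13691}{29}}} = \frac{1}{\frac{1}{29} \sqrt{397039}} = \frac{\sqrt{397039}}{13691}$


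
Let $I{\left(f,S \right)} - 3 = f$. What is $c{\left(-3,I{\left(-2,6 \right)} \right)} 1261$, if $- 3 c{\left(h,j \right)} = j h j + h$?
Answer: $2522$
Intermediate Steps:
$I{\left(f,S \right)} = 3 + f$
$c{\left(h,j \right)} = - \frac{h}{3} - \frac{h j^{2}}{3}$ ($c{\left(h,j \right)} = - \frac{j h j + h}{3} = - \frac{h j j + h}{3} = - \frac{h j^{2} + h}{3} = - \frac{h + h j^{2}}{3} = - \frac{h}{3} - \frac{h j^{2}}{3}$)
$c{\left(-3,I{\left(-2,6 \right)} \right)} 1261 = \left(- \frac{1}{3}\right) \left(-3\right) \left(1 + \left(3 - 2\right)^{2}\right) 1261 = \left(- \frac{1}{3}\right) \left(-3\right) \left(1 + 1^{2}\right) 1261 = \left(- \frac{1}{3}\right) \left(-3\right) \left(1 + 1\right) 1261 = \left(- \frac{1}{3}\right) \left(-3\right) 2 \cdot 1261 = 2 \cdot 1261 = 2522$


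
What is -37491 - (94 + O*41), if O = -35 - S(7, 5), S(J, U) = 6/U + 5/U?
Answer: -180299/5 ≈ -36060.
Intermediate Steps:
S(J, U) = 11/U
O = -186/5 (O = -35 - 11/5 = -186/5 ≈ -37.200)
-37491 - (94 + O*41) = -37491 - (94 - 186/5*41) = -37491 - (94 - 7626/5) = -37491 - 1*(-7156/5) = -37491 + 7156/5 = -180299/5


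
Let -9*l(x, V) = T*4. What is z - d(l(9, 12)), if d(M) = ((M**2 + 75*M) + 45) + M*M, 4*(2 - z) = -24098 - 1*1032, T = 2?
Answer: 1021343/162 ≈ 6304.6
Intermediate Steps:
l(x, V) = -8/9 (l(x, V) = -2*4/9 = -1/9*8 = -8/9)
z = 12569/2 (z = 2 - (-24098 - 1*1032)/4 = 2 - (-24098 - 1032)/4 = 2 - 1/4*(-25130) = 2 + 12565/2 = 12569/2 ≈ 6284.5)
d(M) = 45 + 2*M**2 + 75*M (d(M) = (45 + M**2 + 75*M) + M**2 = 45 + 2*M**2 + 75*M)
z - d(l(9, 12)) = 12569/2 - (45 + 2*(-8/9)**2 + 75*(-8/9)) = 12569/2 - (45 + 2*(64/81) - 200/3) = 12569/2 - (45 + 128/81 - 200/3) = 12569/2 - 1*(-1627/81) = 12569/2 + 1627/81 = 1021343/162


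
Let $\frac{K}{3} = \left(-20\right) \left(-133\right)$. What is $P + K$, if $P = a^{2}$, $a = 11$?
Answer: $8101$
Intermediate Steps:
$P = 121$ ($P = 11^{2} = 121$)
$K = 7980$ ($K = 3 \left(\left(-20\right) \left(-133\right)\right) = 3 \cdot 2660 = 7980$)
$P + K = 121 + 7980 = 8101$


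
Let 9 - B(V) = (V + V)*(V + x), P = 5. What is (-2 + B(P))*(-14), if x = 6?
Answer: 1442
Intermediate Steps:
B(V) = 9 - 2*V*(6 + V) (B(V) = 9 - (V + V)*(V + 6) = 9 - 2*V*(6 + V))
(-2 + B(P))*(-14) = (-2 + (9 - 12*5 - 2*5²))*(-14) = (-2 + (9 - 60 - 2*25))*(-14) = (-2 + (9 - 60 - 50))*(-14) = (-2 - 101)*(-14) = -103*(-14) = 1442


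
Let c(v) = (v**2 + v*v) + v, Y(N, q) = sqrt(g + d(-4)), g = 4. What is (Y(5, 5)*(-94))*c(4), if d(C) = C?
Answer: 0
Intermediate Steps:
Y(N, q) = 0 (Y(N, q) = sqrt(4 - 4) = sqrt(0) = 0)
c(v) = v + 2*v**2 (c(v) = (v**2 + v**2) + v = 2*v**2 + v = v + 2*v**2)
(Y(5, 5)*(-94))*c(4) = (0*(-94))*(4*(1 + 2*4)) = 0*(4*(1 + 8)) = 0*(4*9) = 0*36 = 0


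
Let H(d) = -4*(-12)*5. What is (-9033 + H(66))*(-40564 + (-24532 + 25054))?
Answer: 352089306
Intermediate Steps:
H(d) = 240 (H(d) = 48*5 = 240)
(-9033 + H(66))*(-40564 + (-24532 + 25054)) = (-9033 + 240)*(-40564 + (-24532 + 25054)) = -8793*(-40564 + 522) = -8793*(-40042) = 352089306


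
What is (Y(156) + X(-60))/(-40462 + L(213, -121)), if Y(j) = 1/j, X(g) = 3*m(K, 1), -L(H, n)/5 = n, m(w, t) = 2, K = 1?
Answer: -937/6217692 ≈ -0.00015070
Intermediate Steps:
L(H, n) = -5*n
X(g) = 6 (X(g) = 3*2 = 6)
(Y(156) + X(-60))/(-40462 + L(213, -121)) = (1/156 + 6)/(-40462 - 5*(-121)) = (1/156 + 6)/(-40462 + 605) = (937/156)/(-39857) = (937/156)*(-1/39857) = -937/6217692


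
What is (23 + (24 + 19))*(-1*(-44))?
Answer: 2904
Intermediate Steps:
(23 + (24 + 19))*(-1*(-44)) = (23 + 43)*44 = 66*44 = 2904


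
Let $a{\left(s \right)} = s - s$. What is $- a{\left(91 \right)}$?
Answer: $0$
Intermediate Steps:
$a{\left(s \right)} = 0$
$- a{\left(91 \right)} = \left(-1\right) 0 = 0$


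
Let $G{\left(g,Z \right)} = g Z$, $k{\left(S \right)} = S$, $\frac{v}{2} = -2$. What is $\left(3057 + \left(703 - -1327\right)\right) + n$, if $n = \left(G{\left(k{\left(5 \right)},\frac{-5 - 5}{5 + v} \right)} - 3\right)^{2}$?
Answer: $7896$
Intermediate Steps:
$v = -4$ ($v = 2 \left(-2\right) = -4$)
$G{\left(g,Z \right)} = Z g$
$n = 2809$ ($n = \left(\frac{-5 - 5}{5 - 4} \cdot 5 - 3\right)^{2} = \left(- \frac{10}{1} \cdot 5 - 3\right)^{2} = \left(\left(-10\right) 1 \cdot 5 - 3\right)^{2} = \left(\left(-10\right) 5 - 3\right)^{2} = \left(-50 - 3\right)^{2} = \left(-53\right)^{2} = 2809$)
$\left(3057 + \left(703 - -1327\right)\right) + n = \left(3057 + \left(703 - -1327\right)\right) + 2809 = \left(3057 + \left(703 + 1327\right)\right) + 2809 = \left(3057 + 2030\right) + 2809 = 5087 + 2809 = 7896$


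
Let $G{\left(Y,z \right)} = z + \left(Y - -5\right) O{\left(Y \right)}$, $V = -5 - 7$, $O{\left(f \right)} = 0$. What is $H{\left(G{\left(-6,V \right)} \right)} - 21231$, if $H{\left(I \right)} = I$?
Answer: $-21243$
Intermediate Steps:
$V = -12$ ($V = -5 - 7 = -12$)
$G{\left(Y,z \right)} = z$ ($G{\left(Y,z \right)} = z + \left(Y - -5\right) 0 = z + \left(Y + 5\right) 0 = z + \left(5 + Y\right) 0 = z + 0 = z$)
$H{\left(G{\left(-6,V \right)} \right)} - 21231 = -12 - 21231 = -21243$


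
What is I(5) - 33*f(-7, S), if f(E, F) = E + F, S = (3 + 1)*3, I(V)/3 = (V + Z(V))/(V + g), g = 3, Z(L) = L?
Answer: -645/4 ≈ -161.25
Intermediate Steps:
I(V) = 6*V/(3 + V) (I(V) = 3*((V + V)/(V + 3)) = 3*((2*V)/(3 + V)) = 3*(2*V/(3 + V)) = 6*V/(3 + V))
S = 12 (S = 4*3 = 12)
I(5) - 33*f(-7, S) = 6*5/(3 + 5) - 33*(-7 + 12) = 6*5/8 - 33*5 = 6*5*(⅛) - 165 = 15/4 - 165 = -645/4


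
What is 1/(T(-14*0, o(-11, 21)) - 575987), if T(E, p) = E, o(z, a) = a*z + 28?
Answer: -1/575987 ≈ -1.7362e-6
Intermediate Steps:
o(z, a) = 28 + a*z
1/(T(-14*0, o(-11, 21)) - 575987) = 1/(-14*0 - 575987) = 1/(0 - 575987) = 1/(-575987) = -1/575987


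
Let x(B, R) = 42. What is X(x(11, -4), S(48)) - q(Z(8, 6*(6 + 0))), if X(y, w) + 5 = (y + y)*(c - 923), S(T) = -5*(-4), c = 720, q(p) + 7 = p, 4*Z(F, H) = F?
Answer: -17052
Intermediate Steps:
Z(F, H) = F/4
q(p) = -7 + p
S(T) = 20
X(y, w) = -5 - 406*y (X(y, w) = -5 + (y + y)*(720 - 923) = -5 + (2*y)*(-203) = -5 - 406*y)
X(x(11, -4), S(48)) - q(Z(8, 6*(6 + 0))) = (-5 - 406*42) - (-7 + (1/4)*8) = (-5 - 17052) - (-7 + 2) = -17057 - 1*(-5) = -17057 + 5 = -17052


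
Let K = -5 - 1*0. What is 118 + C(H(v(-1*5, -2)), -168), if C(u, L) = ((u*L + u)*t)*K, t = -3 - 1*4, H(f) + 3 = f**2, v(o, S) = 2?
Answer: -5727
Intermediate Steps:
H(f) = -3 + f**2
K = -5 (K = -5 + 0 = -5)
t = -7 (t = -3 - 4 = -7)
C(u, L) = 35*u + 35*L*u (C(u, L) = ((u*L + u)*(-7))*(-5) = ((L*u + u)*(-7))*(-5) = ((u + L*u)*(-7))*(-5) = (-7*u - 7*L*u)*(-5) = 35*u + 35*L*u)
118 + C(H(v(-1*5, -2)), -168) = 118 + 35*(-3 + 2**2)*(1 - 168) = 118 + 35*(-3 + 4)*(-167) = 118 + 35*1*(-167) = 118 - 5845 = -5727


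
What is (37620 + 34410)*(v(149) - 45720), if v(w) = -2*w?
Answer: -3314676540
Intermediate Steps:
(37620 + 34410)*(v(149) - 45720) = (37620 + 34410)*(-2*149 - 45720) = 72030*(-298 - 45720) = 72030*(-46018) = -3314676540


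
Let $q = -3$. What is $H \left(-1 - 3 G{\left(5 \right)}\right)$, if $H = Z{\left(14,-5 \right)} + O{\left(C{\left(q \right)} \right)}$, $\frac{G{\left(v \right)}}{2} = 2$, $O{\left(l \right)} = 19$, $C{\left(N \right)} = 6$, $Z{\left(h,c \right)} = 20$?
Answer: $-507$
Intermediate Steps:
$G{\left(v \right)} = 4$ ($G{\left(v \right)} = 2 \cdot 2 = 4$)
$H = 39$ ($H = 20 + 19 = 39$)
$H \left(-1 - 3 G{\left(5 \right)}\right) = 39 \left(-1 - 12\right) = 39 \left(-13\right) = -507$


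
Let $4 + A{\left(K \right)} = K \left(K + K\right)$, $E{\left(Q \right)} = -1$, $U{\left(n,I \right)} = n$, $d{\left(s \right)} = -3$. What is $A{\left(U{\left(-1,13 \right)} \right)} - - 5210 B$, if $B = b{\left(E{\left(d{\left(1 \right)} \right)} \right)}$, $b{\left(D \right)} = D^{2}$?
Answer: $5208$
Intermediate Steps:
$A{\left(K \right)} = -4 + 2 K^{2}$ ($A{\left(K \right)} = -4 + K \left(K + K\right) = -4 + K 2 K = -4 + 2 K^{2}$)
$B = 1$ ($B = \left(-1\right)^{2} = 1$)
$A{\left(U{\left(-1,13 \right)} \right)} - - 5210 B = \left(-4 + 2 \left(-1\right)^{2}\right) - \left(-5210\right) 1 = \left(-4 + 2 \cdot 1\right) - -5210 = \left(-4 + 2\right) + 5210 = -2 + 5210 = 5208$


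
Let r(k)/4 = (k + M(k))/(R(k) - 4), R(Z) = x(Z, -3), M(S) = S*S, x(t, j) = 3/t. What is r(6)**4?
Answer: 5308416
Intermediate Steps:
M(S) = S**2
R(Z) = 3/Z
r(k) = 4*(k + k**2)/(-4 + 3/k) (r(k) = 4*((k + k**2)/(3/k - 4)) = 4*((k + k**2)/(-4 + 3/k)) = 4*(k + k**2)/(-4 + 3/k))
r(6)**4 = (-4*6**2*(1 + 6)/(-3 + 4*6))**4 = (-4*36*7/(-3 + 24))**4 = (-4*36*7/21)**4 = (-4*36*1/21*7)**4 = (-48)**4 = 5308416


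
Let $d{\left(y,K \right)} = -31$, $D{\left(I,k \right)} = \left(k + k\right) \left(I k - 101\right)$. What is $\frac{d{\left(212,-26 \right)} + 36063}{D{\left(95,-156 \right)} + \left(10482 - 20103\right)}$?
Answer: $\frac{36032}{4645731} \approx 0.0077559$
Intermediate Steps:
$D{\left(I,k \right)} = 2 k \left(-101 + I k\right)$
$\frac{d{\left(212,-26 \right)} + 36063}{D{\left(95,-156 \right)} + \left(10482 - 20103\right)} = \frac{-31 + 36063}{2 \left(-156\right) \left(-101 + 95 \left(-156\right)\right) + \left(10482 - 20103\right)} = \frac{36032}{2 \left(-156\right) \left(-101 - 14820\right) + \left(10482 - 20103\right)} = \frac{36032}{2 \left(-156\right) \left(-14921\right) - 9621} = \frac{36032}{4655352 - 9621} = \frac{36032}{4645731}$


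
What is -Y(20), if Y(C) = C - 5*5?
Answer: 5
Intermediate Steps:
Y(C) = -25 + C (Y(C) = C - 25 = -25 + C)
-Y(20) = -(-25 + 20) = -1*(-5) = 5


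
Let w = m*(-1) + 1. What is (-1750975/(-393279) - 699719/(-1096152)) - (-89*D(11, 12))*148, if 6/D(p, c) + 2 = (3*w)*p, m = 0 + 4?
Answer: -3760948883445795/4837827755912 ≈ -777.40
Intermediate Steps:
m = 4
w = -3 (w = 4*(-1) + 1 = -4 + 1 = -3)
D(p, c) = 6/(-2 - 9*p) (D(p, c) = 6/(-2 + (3*(-3))*p) = 6/(-2 - 9*p))
(-1750975/(-393279) - 699719/(-1096152)) - (-89*D(11, 12))*148 = (-1750975/(-393279) - 699719/(-1096152)) - (-(-534)/(2 + 9*11))*148 = (-1750975*(-1/393279) - 699719*(-1/1096152)) - (-(-534)/(2 + 99))*148 = (1750975/393279 + 699719/1096152) - (-(-534)/101)*148 = 243835504089/47899284712 - (-(-534)/101)*148 = 243835504089/47899284712 - (-89*(-6/101))*148 = 243835504089/47899284712 - 534*148/101 = 243835504089/47899284712 - 1*79032/101 = 243835504089/47899284712 - 79032/101 = -3760948883445795/4837827755912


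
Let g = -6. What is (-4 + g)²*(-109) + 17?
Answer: -10883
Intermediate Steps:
(-4 + g)²*(-109) + 17 = (-4 - 6)²*(-109) + 17 = (-10)²*(-109) + 17 = 100*(-109) + 17 = -10900 + 17 = -10883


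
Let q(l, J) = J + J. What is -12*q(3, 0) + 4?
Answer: 4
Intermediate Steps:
q(l, J) = 2*J
-12*q(3, 0) + 4 = -24*0 + 4 = -12*0 + 4 = 0 + 4 = 4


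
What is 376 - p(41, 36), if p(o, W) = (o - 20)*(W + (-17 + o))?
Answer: -884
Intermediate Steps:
p(o, W) = (-20 + o)*(-17 + W + o)
376 - p(41, 36) = 376 - (340 + 41² - 37*41 - 20*36 + 36*41) = 376 - (340 + 1681 - 1517 - 720 + 1476) = 376 - 1*1260 = 376 - 1260 = -884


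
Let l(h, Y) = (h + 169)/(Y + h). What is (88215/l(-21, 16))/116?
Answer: -441075/17168 ≈ -25.692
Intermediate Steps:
l(h, Y) = (169 + h)/(Y + h)
(88215/l(-21, 16))/116 = (88215/(((169 - 21)/(16 - 21))))/116 = (88215/((148/(-5))))*(1/116) = (88215/((-⅕*148)))*(1/116) = (88215/(-148/5))*(1/116) = (88215*(-5/148))*(1/116) = -441075/148*1/116 = -441075/17168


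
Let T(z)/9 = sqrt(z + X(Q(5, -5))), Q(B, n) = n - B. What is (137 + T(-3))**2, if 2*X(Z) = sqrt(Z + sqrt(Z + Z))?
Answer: (274 + 9*sqrt(2)*sqrt(-6 + sqrt(2)*sqrt(-5 + I*sqrt(5))))**2/4 ≈ 19729.0 + 4317.4*I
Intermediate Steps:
X(Z) = sqrt(Z + sqrt(2)*sqrt(Z))/2 (X(Z) = sqrt(Z + sqrt(Z + Z))/2 = sqrt(Z + sqrt(2*Z))/2 = sqrt(Z + sqrt(2)*sqrt(Z))/2)
T(z) = 9*sqrt(z + sqrt(-10 + 2*I*sqrt(5))/2) (T(z) = 9*sqrt(z + sqrt((-5 - 1*5) + sqrt(2)*sqrt(-5 - 1*5))/2) = 9*sqrt(z + sqrt((-5 - 5) + sqrt(2)*sqrt(-5 - 5))/2) = 9*sqrt(z + sqrt(-10 + sqrt(2)*sqrt(-10))/2) = 9*sqrt(z + sqrt(-10 + sqrt(2)*(I*sqrt(10)))/2) = 9*sqrt(z + sqrt(-10 + 2*I*sqrt(5))/2))
(137 + T(-3))**2 = (137 + 9*sqrt(4*(-3) + 2*sqrt(2)*sqrt(-5 + I*sqrt(5)))/2)**2 = (137 + 9*sqrt(-12 + 2*sqrt(2)*sqrt(-5 + I*sqrt(5)))/2)**2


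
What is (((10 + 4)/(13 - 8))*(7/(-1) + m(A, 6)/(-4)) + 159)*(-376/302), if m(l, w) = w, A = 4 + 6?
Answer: -127088/755 ≈ -168.33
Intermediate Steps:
A = 10
(((10 + 4)/(13 - 8))*(7/(-1) + m(A, 6)/(-4)) + 159)*(-376/302) = (((10 + 4)/(13 - 8))*(7/(-1) + 6/(-4)) + 159)*(-376/302) = ((14/5)*(7*(-1) + 6*(-1/4)) + 159)*(-376*1/302) = ((14*(1/5))*(-7 - 3/2) + 159)*(-188/151) = ((14/5)*(-17/2) + 159)*(-188/151) = (-119/5 + 159)*(-188/151) = (676/5)*(-188/151) = -127088/755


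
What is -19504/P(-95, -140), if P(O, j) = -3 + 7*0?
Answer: 19504/3 ≈ 6501.3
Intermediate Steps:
P(O, j) = -3 (P(O, j) = -3 + 0 = -3)
-19504/P(-95, -140) = -19504/(-3) = -19504*(-⅓) = 19504/3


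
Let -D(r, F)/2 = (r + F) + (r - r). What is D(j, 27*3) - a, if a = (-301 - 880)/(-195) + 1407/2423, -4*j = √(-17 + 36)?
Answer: -79678498/472485 + √19/2 ≈ -166.46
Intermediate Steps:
j = -√19/4 (j = -√(-17 + 36)/4 = -√19/4 ≈ -1.0897)
a = 3135928/472485 (a = -1181*(-1/195) + 1407*(1/2423) = 1181/195 + 1407/2423 = 3135928/472485 ≈ 6.6371)
D(r, F) = -2*F - 2*r (D(r, F) = -2*((r + F) + (r - r)) = -2*((F + r) + 0) = -2*(F + r) = -2*F - 2*r)
D(j, 27*3) - a = (-54*3 - (-1)*√19/2) - 1*3135928/472485 = (-2*81 + √19/2) - 3135928/472485 = (-162 + √19/2) - 3135928/472485 = -79678498/472485 + √19/2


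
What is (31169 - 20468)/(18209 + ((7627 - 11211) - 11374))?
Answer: 10701/3251 ≈ 3.2916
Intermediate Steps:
(31169 - 20468)/(18209 + ((7627 - 11211) - 11374)) = 10701/(18209 + (-3584 - 11374)) = 10701/(18209 - 14958) = 10701/3251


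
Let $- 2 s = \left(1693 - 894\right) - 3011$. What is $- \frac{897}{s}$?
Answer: $- \frac{897}{1106} \approx -0.81103$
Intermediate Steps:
$s = 1106$ ($s = - \frac{\left(1693 - 894\right) - 3011}{2} = - \frac{799 - 3011}{2} = \left(- \frac{1}{2}\right) \left(-2212\right) = 1106$)
$- \frac{897}{s} = - \frac{897}{1106}$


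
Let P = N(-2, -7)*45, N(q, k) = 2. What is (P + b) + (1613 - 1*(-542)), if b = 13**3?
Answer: 4442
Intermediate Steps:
P = 90 (P = 2*45 = 90)
b = 2197
(P + b) + (1613 - 1*(-542)) = (90 + 2197) + (1613 - 1*(-542)) = 2287 + (1613 + 542) = 2287 + 2155 = 4442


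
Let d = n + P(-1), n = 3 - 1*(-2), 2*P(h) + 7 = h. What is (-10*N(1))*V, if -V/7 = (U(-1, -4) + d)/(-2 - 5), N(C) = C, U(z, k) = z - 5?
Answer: 50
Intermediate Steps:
P(h) = -7/2 + h/2
n = 5 (n = 3 + 2 = 5)
U(z, k) = -5 + z
d = 1 (d = 5 + (-7/2 + (½)*(-1)) = 5 + (-7/2 - ½) = 5 - 4 = 1)
V = -5 (V = -7*((-5 - 1) + 1)/(-2 - 5) = -7*(-6 + 1)/(-7) = -(-35)*(-1)/7 = -7*5/7 = -5)
(-10*N(1))*V = -10*1*(-5) = -10*(-5) = 50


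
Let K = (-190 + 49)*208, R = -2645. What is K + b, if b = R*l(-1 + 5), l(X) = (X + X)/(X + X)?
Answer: -31973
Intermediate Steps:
K = -29328 (K = -141*208 = -29328)
l(X) = 1 (l(X) = (2*X)/((2*X)) = (2*X)*(1/(2*X)) = 1)
b = -2645 (b = -2645*1 = -2645)
K + b = -29328 - 2645 = -31973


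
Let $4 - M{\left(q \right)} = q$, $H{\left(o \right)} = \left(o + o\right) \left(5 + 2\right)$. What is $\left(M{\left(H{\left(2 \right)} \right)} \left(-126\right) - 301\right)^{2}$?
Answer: $7414729$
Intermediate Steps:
$H{\left(o \right)} = 14 o$ ($H{\left(o \right)} = 2 o 7 = 14 o$)
$M{\left(q \right)} = 4 - q$
$\left(M{\left(H{\left(2 \right)} \right)} \left(-126\right) - 301\right)^{2} = \left(\left(4 - 14 \cdot 2\right) \left(-126\right) - 301\right)^{2} = \left(\left(4 - 28\right) \left(-126\right) - 301\right)^{2} = \left(\left(-24\right) \left(-126\right) - 301\right)^{2} = \left(3024 - 301\right)^{2} = 2723^{2} = 7414729$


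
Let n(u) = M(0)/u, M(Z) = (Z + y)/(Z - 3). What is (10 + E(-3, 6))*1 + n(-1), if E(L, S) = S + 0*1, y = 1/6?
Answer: 289/18 ≈ 16.056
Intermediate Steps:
y = ⅙ ≈ 0.16667
M(Z) = (⅙ + Z)/(-3 + Z) (M(Z) = (Z + ⅙)/(Z - 3) = (⅙ + Z)/(-3 + Z))
E(L, S) = S (E(L, S) = S + 0 = S)
n(u) = -1/(18*u) (n(u) = ((⅙ + 0)/(-3 + 0))/u = ((⅙)/(-3))/u = (-⅓*⅙)/u = -1/(18*u))
(10 + E(-3, 6))*1 + n(-1) = (10 + 6)*1 - 1/18/(-1) = 16*1 - 1/18*(-1) = 16 + 1/18 = 289/18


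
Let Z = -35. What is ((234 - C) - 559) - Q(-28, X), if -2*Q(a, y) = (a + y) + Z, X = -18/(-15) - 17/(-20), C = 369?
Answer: -28979/40 ≈ -724.47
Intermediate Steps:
X = 41/20 (X = -18*(-1/15) - 17*(-1/20) = 6/5 + 17/20 = 41/20 ≈ 2.0500)
Q(a, y) = 35/2 - a/2 - y/2 (Q(a, y) = -((a + y) - 35)/2 = -(-35 + a + y)/2 = 35/2 - a/2 - y/2)
((234 - C) - 559) - Q(-28, X) = ((234 - 1*369) - 559) - (35/2 - 1/2*(-28) - 1/2*41/20) = ((234 - 369) - 559) - (35/2 + 14 - 41/40) = (-135 - 559) - 1*1219/40 = -694 - 1219/40 = -28979/40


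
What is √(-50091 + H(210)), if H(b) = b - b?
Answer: I*√50091 ≈ 223.81*I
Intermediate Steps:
H(b) = 0
√(-50091 + H(210)) = √(-50091 + 0) = √(-50091) = I*√50091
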